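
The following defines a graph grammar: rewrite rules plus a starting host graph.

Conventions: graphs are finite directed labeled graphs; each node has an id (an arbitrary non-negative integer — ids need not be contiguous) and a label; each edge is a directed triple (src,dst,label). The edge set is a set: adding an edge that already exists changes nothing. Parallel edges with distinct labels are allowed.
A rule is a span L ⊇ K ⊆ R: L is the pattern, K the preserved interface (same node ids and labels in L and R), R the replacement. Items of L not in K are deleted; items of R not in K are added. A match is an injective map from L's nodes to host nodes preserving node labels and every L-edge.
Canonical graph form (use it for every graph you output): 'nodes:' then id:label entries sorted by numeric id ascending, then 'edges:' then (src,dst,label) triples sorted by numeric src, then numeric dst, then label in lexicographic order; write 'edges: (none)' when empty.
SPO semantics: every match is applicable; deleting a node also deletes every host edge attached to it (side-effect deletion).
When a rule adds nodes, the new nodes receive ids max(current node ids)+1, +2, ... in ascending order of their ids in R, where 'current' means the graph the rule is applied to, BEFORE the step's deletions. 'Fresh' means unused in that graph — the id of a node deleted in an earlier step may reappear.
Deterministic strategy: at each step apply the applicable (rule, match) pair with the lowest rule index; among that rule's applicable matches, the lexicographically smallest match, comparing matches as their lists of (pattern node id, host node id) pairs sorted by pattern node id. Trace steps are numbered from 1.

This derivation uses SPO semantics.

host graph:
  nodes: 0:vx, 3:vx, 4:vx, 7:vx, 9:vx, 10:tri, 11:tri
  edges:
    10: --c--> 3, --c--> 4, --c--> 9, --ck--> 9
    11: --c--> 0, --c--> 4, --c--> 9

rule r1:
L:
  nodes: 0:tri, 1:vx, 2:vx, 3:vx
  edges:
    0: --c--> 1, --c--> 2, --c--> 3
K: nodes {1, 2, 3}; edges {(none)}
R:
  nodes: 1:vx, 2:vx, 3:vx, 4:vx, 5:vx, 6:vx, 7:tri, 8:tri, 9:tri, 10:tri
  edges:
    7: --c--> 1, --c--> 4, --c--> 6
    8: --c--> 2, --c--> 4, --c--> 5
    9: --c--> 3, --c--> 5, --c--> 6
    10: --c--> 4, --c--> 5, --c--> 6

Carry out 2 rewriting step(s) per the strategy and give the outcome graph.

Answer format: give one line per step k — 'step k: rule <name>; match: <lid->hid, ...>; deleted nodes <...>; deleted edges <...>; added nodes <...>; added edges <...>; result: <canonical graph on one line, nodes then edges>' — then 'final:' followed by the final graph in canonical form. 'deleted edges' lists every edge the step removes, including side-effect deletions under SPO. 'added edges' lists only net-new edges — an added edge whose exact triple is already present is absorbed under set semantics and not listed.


step 1: rule r1; match: 0->10, 1->3, 2->4, 3->9; deleted nodes 10; deleted edges (10,3,c); (10,4,c); (10,9,c); (10,9,ck); added nodes 12, 13, 14, 15, 16, 17, 18; added edges (15,3,c); (15,12,c); (15,14,c); (16,4,c); (16,12,c); (16,13,c); (17,9,c); (17,13,c); (17,14,c); (18,12,c); (18,13,c); (18,14,c); result: nodes: 0:vx, 3:vx, 4:vx, 7:vx, 9:vx, 11:tri, 12:vx, 13:vx, 14:vx, 15:tri, 16:tri, 17:tri, 18:tri edges: (11,0,c); (11,4,c); (11,9,c); (15,3,c); (15,12,c); (15,14,c); (16,4,c); (16,12,c); (16,13,c); (17,9,c); (17,13,c); (17,14,c); (18,12,c); (18,13,c); (18,14,c)
step 2: rule r1; match: 0->11, 1->0, 2->4, 3->9; deleted nodes 11; deleted edges (11,0,c); (11,4,c); (11,9,c); added nodes 19, 20, 21, 22, 23, 24, 25; added edges (22,0,c); (22,19,c); (22,21,c); (23,4,c); (23,19,c); (23,20,c); (24,9,c); (24,20,c); (24,21,c); (25,19,c); (25,20,c); (25,21,c); result: nodes: 0:vx, 3:vx, 4:vx, 7:vx, 9:vx, 12:vx, 13:vx, 14:vx, 15:tri, 16:tri, 17:tri, 18:tri, 19:vx, 20:vx, 21:vx, 22:tri, 23:tri, 24:tri, 25:tri edges: (15,3,c); (15,12,c); (15,14,c); (16,4,c); (16,12,c); (16,13,c); (17,9,c); (17,13,c); (17,14,c); (18,12,c); (18,13,c); (18,14,c); (22,0,c); (22,19,c); (22,21,c); (23,4,c); (23,19,c); (23,20,c); (24,9,c); (24,20,c); (24,21,c); (25,19,c); (25,20,c); (25,21,c)
final:
nodes: 0:vx, 3:vx, 4:vx, 7:vx, 9:vx, 12:vx, 13:vx, 14:vx, 15:tri, 16:tri, 17:tri, 18:tri, 19:vx, 20:vx, 21:vx, 22:tri, 23:tri, 24:tri, 25:tri
edges: (15,3,c); (15,12,c); (15,14,c); (16,4,c); (16,12,c); (16,13,c); (17,9,c); (17,13,c); (17,14,c); (18,12,c); (18,13,c); (18,14,c); (22,0,c); (22,19,c); (22,21,c); (23,4,c); (23,19,c); (23,20,c); (24,9,c); (24,20,c); (24,21,c); (25,19,c); (25,20,c); (25,21,c)


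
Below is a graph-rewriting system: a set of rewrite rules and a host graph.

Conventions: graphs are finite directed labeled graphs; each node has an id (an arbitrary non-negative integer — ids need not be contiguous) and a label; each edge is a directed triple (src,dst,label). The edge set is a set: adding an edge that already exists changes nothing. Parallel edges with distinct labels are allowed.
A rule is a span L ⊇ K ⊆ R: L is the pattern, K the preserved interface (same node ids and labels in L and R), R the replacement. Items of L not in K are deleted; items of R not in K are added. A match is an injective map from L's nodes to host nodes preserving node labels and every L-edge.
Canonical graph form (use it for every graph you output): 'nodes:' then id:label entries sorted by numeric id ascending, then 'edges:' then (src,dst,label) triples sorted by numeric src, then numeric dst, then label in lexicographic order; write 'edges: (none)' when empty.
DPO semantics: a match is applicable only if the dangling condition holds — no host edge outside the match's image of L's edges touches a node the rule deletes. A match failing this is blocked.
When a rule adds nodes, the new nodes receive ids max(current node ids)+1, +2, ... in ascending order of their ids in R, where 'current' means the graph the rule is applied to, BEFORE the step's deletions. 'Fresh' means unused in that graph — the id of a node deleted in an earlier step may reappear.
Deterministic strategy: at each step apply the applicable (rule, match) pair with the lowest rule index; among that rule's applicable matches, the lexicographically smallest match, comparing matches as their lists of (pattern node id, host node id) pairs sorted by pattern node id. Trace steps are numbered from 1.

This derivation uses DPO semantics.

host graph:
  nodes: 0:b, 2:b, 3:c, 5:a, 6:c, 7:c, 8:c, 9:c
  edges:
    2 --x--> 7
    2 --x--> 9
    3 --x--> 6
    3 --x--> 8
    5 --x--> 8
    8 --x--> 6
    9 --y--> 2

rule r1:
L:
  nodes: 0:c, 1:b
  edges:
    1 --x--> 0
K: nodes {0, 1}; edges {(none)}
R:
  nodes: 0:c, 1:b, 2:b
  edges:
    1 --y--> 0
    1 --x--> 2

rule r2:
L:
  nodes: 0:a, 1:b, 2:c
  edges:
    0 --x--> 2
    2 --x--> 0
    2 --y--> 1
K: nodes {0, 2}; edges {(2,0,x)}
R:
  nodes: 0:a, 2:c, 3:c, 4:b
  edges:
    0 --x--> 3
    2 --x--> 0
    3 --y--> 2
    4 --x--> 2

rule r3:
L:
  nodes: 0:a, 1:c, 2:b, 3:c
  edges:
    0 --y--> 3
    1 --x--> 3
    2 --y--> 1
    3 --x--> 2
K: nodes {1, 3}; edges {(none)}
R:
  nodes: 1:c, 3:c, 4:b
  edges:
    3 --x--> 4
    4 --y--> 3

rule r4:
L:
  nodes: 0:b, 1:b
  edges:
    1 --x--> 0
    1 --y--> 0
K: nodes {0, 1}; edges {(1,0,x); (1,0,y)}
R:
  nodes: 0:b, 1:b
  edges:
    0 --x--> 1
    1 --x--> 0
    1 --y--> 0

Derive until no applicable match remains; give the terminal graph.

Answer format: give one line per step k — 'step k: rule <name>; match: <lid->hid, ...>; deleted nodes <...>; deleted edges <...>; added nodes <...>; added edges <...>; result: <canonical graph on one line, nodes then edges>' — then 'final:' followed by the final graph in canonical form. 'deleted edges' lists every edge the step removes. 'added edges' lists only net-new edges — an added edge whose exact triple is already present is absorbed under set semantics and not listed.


step 1: rule r1; match: 0->7, 1->2; deleted nodes (none); deleted edges (2,7,x); added nodes 10; added edges (2,7,y); (2,10,x); result: nodes: 0:b, 2:b, 3:c, 5:a, 6:c, 7:c, 8:c, 9:c, 10:b edges: (2,7,y); (2,9,x); (2,10,x); (3,6,x); (3,8,x); (5,8,x); (8,6,x); (9,2,y)
step 2: rule r1; match: 0->9, 1->2; deleted nodes (none); deleted edges (2,9,x); added nodes 11; added edges (2,9,y); (2,11,x); result: nodes: 0:b, 2:b, 3:c, 5:a, 6:c, 7:c, 8:c, 9:c, 10:b, 11:b edges: (2,7,y); (2,9,y); (2,10,x); (2,11,x); (3,6,x); (3,8,x); (5,8,x); (8,6,x); (9,2,y)
final:
nodes: 0:b, 2:b, 3:c, 5:a, 6:c, 7:c, 8:c, 9:c, 10:b, 11:b
edges: (2,7,y); (2,9,y); (2,10,x); (2,11,x); (3,6,x); (3,8,x); (5,8,x); (8,6,x); (9,2,y)


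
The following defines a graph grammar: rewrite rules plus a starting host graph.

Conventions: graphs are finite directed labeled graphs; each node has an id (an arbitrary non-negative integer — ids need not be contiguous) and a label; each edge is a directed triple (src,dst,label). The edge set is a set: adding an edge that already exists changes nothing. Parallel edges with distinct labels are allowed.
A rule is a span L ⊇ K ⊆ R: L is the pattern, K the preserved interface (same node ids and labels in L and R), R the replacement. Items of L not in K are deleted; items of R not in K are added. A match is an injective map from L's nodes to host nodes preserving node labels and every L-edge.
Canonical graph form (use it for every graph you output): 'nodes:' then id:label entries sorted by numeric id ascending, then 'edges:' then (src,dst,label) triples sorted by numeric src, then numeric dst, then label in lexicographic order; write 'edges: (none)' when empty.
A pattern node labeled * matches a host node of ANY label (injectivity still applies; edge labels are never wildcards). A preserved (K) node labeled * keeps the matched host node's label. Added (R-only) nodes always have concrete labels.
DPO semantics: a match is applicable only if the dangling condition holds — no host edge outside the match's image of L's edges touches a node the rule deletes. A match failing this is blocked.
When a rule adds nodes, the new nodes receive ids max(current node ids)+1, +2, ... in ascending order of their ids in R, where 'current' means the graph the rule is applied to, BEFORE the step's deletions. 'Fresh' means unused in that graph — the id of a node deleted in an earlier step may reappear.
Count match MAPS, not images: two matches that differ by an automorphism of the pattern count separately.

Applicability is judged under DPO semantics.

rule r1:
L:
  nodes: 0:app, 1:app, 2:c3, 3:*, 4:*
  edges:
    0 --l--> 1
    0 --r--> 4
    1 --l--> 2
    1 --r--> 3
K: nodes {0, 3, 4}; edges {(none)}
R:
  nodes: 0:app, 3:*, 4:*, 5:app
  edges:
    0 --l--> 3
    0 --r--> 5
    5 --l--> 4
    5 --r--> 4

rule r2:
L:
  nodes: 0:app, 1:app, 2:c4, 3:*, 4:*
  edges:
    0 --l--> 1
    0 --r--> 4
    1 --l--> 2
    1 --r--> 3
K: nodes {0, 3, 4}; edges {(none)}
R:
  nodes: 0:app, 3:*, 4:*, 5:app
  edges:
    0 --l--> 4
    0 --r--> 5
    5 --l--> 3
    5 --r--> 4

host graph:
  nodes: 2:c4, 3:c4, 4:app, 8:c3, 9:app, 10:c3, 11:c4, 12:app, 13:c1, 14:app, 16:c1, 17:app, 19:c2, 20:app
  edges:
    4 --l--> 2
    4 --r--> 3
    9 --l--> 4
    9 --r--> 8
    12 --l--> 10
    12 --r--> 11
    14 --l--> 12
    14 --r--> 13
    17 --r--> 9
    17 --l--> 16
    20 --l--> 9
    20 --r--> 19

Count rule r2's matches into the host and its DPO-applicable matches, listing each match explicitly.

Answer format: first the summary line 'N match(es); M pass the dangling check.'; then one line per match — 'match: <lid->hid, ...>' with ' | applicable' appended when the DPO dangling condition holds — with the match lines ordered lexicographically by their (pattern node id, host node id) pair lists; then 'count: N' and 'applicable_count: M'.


1 match(es); 1 pass the dangling check.
match: 0->9, 1->4, 2->2, 3->3, 4->8 | applicable
count: 1
applicable_count: 1


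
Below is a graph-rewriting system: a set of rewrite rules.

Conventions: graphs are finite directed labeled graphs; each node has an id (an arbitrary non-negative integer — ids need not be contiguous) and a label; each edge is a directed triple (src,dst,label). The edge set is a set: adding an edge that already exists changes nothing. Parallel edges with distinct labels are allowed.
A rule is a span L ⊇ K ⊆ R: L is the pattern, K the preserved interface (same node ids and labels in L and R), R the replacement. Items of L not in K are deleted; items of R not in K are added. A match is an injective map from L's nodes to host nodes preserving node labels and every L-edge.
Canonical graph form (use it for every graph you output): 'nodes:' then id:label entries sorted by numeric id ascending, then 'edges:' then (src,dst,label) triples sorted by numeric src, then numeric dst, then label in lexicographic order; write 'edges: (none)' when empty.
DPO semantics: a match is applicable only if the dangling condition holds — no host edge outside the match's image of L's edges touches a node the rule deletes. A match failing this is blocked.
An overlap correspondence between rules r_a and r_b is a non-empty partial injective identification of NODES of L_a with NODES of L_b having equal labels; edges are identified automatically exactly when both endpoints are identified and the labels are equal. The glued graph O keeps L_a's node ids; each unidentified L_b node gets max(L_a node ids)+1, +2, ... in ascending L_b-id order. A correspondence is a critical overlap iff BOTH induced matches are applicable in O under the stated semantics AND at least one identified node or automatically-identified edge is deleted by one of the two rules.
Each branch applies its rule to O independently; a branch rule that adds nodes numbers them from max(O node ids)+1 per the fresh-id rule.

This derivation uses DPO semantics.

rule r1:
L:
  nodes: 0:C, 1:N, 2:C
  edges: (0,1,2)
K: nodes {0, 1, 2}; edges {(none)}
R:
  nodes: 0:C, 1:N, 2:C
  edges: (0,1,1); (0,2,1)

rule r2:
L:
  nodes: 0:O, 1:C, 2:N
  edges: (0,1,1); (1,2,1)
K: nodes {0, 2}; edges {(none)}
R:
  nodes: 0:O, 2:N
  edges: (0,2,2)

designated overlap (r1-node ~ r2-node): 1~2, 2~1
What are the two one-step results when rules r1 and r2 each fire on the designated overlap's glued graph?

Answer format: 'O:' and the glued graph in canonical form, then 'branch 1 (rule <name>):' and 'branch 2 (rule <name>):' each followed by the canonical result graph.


O:
nodes: 0:C, 1:N, 2:C, 3:O
edges: (0,1,2); (2,1,1); (3,2,1)
branch 1 (rule r1):
nodes: 0:C, 1:N, 2:C, 3:O
edges: (0,1,1); (0,2,1); (2,1,1); (3,2,1)
branch 2 (rule r2):
nodes: 0:C, 1:N, 3:O
edges: (0,1,2); (3,1,2)


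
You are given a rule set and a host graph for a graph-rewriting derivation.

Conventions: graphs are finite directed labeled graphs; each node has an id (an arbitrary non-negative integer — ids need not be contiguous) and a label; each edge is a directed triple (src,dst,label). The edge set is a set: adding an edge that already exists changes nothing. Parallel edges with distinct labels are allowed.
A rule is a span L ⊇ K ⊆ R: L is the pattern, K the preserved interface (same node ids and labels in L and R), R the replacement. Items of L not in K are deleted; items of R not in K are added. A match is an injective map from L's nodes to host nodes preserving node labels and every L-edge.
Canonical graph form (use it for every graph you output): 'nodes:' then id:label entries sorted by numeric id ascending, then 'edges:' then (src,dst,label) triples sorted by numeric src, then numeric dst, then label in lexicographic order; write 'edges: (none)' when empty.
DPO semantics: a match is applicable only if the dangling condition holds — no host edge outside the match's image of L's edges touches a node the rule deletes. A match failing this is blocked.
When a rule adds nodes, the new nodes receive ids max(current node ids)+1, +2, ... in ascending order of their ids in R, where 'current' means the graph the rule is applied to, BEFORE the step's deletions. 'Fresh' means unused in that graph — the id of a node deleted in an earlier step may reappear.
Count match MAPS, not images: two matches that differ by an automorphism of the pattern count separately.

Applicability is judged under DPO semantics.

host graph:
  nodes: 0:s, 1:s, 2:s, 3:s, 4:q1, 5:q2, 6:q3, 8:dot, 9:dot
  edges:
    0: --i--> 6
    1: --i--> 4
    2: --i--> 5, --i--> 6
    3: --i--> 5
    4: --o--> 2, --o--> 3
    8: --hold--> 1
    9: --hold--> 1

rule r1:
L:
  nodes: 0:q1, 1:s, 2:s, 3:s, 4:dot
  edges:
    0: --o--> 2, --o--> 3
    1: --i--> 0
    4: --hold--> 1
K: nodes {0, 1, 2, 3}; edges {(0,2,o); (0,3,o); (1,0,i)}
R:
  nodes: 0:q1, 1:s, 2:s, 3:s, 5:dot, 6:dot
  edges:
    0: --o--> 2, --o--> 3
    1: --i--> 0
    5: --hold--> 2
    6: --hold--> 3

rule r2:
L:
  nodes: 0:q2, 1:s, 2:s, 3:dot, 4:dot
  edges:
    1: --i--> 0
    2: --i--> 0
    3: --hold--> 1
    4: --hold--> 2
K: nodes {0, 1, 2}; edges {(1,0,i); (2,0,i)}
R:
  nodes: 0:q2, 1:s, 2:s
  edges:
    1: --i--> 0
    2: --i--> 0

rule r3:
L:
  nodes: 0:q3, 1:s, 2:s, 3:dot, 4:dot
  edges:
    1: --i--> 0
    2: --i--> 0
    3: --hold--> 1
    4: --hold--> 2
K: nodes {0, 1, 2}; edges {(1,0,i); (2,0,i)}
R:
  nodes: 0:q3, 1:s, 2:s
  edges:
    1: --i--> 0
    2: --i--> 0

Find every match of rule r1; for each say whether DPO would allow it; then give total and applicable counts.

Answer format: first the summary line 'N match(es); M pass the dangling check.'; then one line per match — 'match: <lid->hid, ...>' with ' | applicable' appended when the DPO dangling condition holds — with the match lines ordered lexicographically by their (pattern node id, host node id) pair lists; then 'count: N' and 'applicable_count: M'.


4 match(es); 4 pass the dangling check.
match: 0->4, 1->1, 2->2, 3->3, 4->8 | applicable
match: 0->4, 1->1, 2->2, 3->3, 4->9 | applicable
match: 0->4, 1->1, 2->3, 3->2, 4->8 | applicable
match: 0->4, 1->1, 2->3, 3->2, 4->9 | applicable
count: 4
applicable_count: 4


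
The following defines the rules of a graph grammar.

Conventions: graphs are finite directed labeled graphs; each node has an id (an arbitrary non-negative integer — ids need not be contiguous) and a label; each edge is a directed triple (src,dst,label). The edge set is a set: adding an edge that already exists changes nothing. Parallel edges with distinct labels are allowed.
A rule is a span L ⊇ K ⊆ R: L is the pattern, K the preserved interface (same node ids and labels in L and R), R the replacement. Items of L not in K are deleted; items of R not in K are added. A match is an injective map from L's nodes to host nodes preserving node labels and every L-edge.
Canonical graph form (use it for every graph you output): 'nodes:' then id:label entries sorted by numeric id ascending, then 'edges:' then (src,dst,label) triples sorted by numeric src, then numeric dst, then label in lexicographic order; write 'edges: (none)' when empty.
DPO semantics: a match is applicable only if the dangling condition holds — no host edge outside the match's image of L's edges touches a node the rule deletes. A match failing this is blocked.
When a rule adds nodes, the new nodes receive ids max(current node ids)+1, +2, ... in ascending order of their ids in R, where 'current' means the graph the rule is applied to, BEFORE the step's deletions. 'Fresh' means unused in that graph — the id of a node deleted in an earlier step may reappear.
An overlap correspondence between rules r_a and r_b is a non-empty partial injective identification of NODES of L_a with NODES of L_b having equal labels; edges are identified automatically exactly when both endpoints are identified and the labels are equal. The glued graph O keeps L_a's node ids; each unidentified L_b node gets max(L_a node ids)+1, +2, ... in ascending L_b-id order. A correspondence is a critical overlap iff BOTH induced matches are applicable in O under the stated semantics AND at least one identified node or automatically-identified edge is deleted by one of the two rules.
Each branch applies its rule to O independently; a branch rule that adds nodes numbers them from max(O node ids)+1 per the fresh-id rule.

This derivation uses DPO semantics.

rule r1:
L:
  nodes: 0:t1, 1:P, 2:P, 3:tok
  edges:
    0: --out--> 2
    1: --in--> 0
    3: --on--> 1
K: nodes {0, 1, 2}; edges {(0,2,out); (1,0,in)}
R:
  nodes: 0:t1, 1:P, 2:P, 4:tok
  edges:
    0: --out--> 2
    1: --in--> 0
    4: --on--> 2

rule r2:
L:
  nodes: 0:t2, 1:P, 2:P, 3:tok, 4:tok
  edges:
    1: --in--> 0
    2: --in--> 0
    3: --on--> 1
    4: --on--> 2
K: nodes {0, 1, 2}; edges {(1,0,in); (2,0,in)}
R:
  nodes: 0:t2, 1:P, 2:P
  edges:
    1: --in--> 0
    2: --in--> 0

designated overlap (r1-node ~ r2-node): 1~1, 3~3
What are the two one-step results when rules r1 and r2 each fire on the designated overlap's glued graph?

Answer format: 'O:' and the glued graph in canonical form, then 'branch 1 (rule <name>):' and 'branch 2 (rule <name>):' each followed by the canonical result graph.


O:
nodes: 0:t1, 1:P, 2:P, 3:tok, 4:t2, 5:P, 6:tok
edges: (0,2,out); (1,0,in); (1,4,in); (3,1,on); (5,4,in); (6,5,on)
branch 1 (rule r1):
nodes: 0:t1, 1:P, 2:P, 4:t2, 5:P, 6:tok, 7:tok
edges: (0,2,out); (1,0,in); (1,4,in); (5,4,in); (6,5,on); (7,2,on)
branch 2 (rule r2):
nodes: 0:t1, 1:P, 2:P, 4:t2, 5:P
edges: (0,2,out); (1,0,in); (1,4,in); (5,4,in)


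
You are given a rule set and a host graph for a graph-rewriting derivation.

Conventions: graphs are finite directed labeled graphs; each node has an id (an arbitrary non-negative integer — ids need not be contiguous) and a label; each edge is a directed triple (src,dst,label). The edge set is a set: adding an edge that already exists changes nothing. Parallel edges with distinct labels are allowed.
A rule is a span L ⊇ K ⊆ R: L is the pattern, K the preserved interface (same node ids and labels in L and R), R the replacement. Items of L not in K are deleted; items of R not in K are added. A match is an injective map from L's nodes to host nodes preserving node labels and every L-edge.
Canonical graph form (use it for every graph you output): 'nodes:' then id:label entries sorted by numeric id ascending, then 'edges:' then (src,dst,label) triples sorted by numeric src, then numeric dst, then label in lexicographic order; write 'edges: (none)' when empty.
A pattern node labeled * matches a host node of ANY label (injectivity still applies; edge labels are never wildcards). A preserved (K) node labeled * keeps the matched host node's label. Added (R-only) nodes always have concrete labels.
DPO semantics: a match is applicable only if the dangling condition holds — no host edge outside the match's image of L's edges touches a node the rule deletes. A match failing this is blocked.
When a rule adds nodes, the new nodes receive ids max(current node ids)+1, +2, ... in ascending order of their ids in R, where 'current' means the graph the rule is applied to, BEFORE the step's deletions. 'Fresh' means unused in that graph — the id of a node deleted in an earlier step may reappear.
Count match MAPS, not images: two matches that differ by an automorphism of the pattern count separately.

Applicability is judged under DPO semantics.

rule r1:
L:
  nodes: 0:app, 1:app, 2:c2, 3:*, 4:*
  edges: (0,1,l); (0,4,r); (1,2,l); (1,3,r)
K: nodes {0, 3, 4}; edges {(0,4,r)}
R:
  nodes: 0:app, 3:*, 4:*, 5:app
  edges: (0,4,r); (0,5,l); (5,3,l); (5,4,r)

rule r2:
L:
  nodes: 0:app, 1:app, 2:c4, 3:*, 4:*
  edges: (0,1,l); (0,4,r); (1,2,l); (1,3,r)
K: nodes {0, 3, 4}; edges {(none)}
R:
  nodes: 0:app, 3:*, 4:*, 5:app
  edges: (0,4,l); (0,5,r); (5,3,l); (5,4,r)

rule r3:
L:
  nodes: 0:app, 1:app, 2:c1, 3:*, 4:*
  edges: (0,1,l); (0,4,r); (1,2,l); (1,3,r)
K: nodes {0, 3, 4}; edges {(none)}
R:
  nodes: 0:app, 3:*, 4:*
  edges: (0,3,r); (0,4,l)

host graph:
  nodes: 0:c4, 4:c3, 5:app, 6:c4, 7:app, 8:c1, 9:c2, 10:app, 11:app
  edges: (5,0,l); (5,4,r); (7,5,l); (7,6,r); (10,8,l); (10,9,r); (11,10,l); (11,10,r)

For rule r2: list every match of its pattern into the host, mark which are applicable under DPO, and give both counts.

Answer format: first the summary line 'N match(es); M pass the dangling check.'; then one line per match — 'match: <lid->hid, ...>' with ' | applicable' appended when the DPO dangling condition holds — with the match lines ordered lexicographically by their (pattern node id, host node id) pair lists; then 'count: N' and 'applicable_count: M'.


1 match(es); 1 pass the dangling check.
match: 0->7, 1->5, 2->0, 3->4, 4->6 | applicable
count: 1
applicable_count: 1


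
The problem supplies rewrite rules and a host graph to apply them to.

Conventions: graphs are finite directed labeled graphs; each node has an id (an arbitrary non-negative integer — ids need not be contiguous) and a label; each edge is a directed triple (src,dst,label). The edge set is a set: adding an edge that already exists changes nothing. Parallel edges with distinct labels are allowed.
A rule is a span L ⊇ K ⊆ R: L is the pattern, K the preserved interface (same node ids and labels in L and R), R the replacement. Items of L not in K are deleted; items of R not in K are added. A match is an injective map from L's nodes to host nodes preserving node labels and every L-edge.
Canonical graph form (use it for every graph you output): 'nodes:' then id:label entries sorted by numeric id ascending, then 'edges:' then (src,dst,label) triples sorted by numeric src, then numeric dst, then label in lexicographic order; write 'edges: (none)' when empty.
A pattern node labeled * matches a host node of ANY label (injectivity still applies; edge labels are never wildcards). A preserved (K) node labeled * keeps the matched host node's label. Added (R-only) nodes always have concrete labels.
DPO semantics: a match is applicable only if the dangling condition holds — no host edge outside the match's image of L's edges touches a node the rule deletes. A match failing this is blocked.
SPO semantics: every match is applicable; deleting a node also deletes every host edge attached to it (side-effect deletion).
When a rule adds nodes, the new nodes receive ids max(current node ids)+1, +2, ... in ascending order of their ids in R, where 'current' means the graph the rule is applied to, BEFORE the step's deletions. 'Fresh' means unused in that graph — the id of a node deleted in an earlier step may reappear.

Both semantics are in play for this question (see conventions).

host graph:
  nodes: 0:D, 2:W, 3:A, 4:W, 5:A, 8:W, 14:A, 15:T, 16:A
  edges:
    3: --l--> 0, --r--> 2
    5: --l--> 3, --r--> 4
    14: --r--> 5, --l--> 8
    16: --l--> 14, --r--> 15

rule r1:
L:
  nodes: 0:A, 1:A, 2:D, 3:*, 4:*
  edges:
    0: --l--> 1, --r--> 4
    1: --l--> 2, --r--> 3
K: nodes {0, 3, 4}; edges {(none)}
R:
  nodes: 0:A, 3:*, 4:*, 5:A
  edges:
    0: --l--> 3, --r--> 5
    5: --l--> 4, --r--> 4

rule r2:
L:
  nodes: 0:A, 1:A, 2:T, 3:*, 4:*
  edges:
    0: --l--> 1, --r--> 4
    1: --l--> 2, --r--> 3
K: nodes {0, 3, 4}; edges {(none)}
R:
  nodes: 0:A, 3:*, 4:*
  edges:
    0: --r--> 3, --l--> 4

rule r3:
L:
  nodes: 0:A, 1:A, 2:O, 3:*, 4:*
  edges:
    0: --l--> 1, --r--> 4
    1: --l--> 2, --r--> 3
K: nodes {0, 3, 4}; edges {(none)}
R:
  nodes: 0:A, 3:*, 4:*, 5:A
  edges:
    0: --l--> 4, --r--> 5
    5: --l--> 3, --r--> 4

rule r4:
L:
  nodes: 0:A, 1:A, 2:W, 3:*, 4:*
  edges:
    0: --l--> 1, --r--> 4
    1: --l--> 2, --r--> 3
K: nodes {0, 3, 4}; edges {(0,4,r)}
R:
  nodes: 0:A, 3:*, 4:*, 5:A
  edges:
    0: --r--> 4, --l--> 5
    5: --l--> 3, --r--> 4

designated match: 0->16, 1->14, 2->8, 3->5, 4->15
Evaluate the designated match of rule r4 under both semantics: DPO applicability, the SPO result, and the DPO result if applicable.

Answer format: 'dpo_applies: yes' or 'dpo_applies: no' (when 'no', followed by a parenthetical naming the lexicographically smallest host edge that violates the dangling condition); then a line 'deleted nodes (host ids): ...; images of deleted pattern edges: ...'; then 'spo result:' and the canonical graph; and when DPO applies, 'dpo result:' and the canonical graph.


dpo_applies: yes
deleted nodes (host ids): 8, 14; images of deleted pattern edges: (14,5,r); (14,8,l); (16,14,l)
spo result:
nodes: 0:D, 2:W, 3:A, 4:W, 5:A, 15:T, 16:A, 17:A
edges: (3,0,l); (3,2,r); (5,3,l); (5,4,r); (16,15,r); (16,17,l); (17,5,l); (17,15,r)
dpo result:
nodes: 0:D, 2:W, 3:A, 4:W, 5:A, 15:T, 16:A, 17:A
edges: (3,0,l); (3,2,r); (5,3,l); (5,4,r); (16,15,r); (16,17,l); (17,5,l); (17,15,r)


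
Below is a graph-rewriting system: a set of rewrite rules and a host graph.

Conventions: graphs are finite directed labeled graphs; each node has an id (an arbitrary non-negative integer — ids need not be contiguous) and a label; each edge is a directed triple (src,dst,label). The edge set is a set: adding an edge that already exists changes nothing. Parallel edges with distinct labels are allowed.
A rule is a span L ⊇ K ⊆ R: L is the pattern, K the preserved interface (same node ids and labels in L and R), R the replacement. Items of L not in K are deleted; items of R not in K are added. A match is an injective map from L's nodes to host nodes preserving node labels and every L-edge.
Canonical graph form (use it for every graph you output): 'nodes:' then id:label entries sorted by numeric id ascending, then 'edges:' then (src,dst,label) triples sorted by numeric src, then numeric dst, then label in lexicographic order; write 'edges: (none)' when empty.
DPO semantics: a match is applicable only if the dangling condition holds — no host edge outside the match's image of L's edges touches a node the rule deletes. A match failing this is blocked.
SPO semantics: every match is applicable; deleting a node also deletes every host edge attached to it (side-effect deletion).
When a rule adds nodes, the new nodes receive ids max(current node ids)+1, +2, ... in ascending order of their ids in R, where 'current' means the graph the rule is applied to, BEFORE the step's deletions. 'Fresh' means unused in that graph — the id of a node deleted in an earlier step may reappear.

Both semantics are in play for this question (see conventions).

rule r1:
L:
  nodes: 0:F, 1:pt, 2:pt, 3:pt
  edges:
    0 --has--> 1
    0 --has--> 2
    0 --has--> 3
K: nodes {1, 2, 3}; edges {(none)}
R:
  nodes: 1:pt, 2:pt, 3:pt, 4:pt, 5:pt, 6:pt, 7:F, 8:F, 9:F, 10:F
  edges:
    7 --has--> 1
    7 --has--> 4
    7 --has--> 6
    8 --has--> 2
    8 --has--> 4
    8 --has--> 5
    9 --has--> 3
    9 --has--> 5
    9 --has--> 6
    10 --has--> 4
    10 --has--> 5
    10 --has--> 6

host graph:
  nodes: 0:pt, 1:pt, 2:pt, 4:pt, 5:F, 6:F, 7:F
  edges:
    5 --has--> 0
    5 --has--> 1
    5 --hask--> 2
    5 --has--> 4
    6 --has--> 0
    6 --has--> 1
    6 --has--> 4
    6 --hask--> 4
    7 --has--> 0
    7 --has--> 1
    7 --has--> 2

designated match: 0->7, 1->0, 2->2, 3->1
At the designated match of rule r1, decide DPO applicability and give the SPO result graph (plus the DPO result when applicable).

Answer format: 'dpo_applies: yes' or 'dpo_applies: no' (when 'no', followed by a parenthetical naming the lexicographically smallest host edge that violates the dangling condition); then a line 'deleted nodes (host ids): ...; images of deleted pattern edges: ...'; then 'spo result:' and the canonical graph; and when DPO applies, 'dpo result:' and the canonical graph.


dpo_applies: yes
deleted nodes (host ids): 7; images of deleted pattern edges: (7,0,has); (7,1,has); (7,2,has)
spo result:
nodes: 0:pt, 1:pt, 2:pt, 4:pt, 5:F, 6:F, 8:pt, 9:pt, 10:pt, 11:F, 12:F, 13:F, 14:F
edges: (5,0,has); (5,1,has); (5,2,hask); (5,4,has); (6,0,has); (6,1,has); (6,4,has); (6,4,hask); (11,0,has); (11,8,has); (11,10,has); (12,2,has); (12,8,has); (12,9,has); (13,1,has); (13,9,has); (13,10,has); (14,8,has); (14,9,has); (14,10,has)
dpo result:
nodes: 0:pt, 1:pt, 2:pt, 4:pt, 5:F, 6:F, 8:pt, 9:pt, 10:pt, 11:F, 12:F, 13:F, 14:F
edges: (5,0,has); (5,1,has); (5,2,hask); (5,4,has); (6,0,has); (6,1,has); (6,4,has); (6,4,hask); (11,0,has); (11,8,has); (11,10,has); (12,2,has); (12,8,has); (12,9,has); (13,1,has); (13,9,has); (13,10,has); (14,8,has); (14,9,has); (14,10,has)


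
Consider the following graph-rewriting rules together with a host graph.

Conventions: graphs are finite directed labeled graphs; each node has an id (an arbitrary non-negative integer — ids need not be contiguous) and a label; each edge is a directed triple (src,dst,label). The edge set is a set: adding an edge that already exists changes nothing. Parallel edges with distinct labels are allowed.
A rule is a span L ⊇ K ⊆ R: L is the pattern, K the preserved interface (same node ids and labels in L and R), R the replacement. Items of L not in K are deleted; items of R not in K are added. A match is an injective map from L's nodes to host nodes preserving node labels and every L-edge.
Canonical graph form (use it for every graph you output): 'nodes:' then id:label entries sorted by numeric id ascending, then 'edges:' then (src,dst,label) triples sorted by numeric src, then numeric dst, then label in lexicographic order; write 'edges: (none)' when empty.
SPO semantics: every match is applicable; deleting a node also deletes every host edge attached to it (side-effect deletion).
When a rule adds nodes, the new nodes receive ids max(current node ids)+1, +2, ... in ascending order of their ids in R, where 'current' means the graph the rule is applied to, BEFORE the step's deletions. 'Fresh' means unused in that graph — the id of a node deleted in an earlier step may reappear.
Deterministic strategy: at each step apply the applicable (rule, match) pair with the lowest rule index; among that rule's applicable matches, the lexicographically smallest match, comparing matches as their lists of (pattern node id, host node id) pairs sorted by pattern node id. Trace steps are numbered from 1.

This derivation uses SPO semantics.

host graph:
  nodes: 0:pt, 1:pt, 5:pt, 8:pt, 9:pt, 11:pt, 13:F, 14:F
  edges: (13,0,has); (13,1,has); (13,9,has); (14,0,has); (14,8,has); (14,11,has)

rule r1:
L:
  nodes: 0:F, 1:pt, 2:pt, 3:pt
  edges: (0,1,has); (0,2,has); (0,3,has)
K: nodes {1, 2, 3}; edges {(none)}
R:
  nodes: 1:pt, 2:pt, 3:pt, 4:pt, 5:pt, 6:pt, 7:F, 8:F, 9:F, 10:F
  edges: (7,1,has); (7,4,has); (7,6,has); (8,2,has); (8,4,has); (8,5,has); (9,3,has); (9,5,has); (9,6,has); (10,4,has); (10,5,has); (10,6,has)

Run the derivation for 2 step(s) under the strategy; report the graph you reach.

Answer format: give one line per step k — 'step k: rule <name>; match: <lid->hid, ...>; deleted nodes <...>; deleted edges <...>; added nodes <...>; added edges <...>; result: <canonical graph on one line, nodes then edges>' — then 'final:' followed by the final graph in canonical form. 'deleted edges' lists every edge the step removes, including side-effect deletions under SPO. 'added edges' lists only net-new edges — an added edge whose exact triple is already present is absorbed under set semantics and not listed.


step 1: rule r1; match: 0->13, 1->0, 2->1, 3->9; deleted nodes 13; deleted edges (13,0,has); (13,1,has); (13,9,has); added nodes 15, 16, 17, 18, 19, 20, 21; added edges (18,0,has); (18,15,has); (18,17,has); (19,1,has); (19,15,has); (19,16,has); (20,9,has); (20,16,has); (20,17,has); (21,15,has); (21,16,has); (21,17,has); result: nodes: 0:pt, 1:pt, 5:pt, 8:pt, 9:pt, 11:pt, 14:F, 15:pt, 16:pt, 17:pt, 18:F, 19:F, 20:F, 21:F edges: (14,0,has); (14,8,has); (14,11,has); (18,0,has); (18,15,has); (18,17,has); (19,1,has); (19,15,has); (19,16,has); (20,9,has); (20,16,has); (20,17,has); (21,15,has); (21,16,has); (21,17,has)
step 2: rule r1; match: 0->14, 1->0, 2->8, 3->11; deleted nodes 14; deleted edges (14,0,has); (14,8,has); (14,11,has); added nodes 22, 23, 24, 25, 26, 27, 28; added edges (25,0,has); (25,22,has); (25,24,has); (26,8,has); (26,22,has); (26,23,has); (27,11,has); (27,23,has); (27,24,has); (28,22,has); (28,23,has); (28,24,has); result: nodes: 0:pt, 1:pt, 5:pt, 8:pt, 9:pt, 11:pt, 15:pt, 16:pt, 17:pt, 18:F, 19:F, 20:F, 21:F, 22:pt, 23:pt, 24:pt, 25:F, 26:F, 27:F, 28:F edges: (18,0,has); (18,15,has); (18,17,has); (19,1,has); (19,15,has); (19,16,has); (20,9,has); (20,16,has); (20,17,has); (21,15,has); (21,16,has); (21,17,has); (25,0,has); (25,22,has); (25,24,has); (26,8,has); (26,22,has); (26,23,has); (27,11,has); (27,23,has); (27,24,has); (28,22,has); (28,23,has); (28,24,has)
final:
nodes: 0:pt, 1:pt, 5:pt, 8:pt, 9:pt, 11:pt, 15:pt, 16:pt, 17:pt, 18:F, 19:F, 20:F, 21:F, 22:pt, 23:pt, 24:pt, 25:F, 26:F, 27:F, 28:F
edges: (18,0,has); (18,15,has); (18,17,has); (19,1,has); (19,15,has); (19,16,has); (20,9,has); (20,16,has); (20,17,has); (21,15,has); (21,16,has); (21,17,has); (25,0,has); (25,22,has); (25,24,has); (26,8,has); (26,22,has); (26,23,has); (27,11,has); (27,23,has); (27,24,has); (28,22,has); (28,23,has); (28,24,has)


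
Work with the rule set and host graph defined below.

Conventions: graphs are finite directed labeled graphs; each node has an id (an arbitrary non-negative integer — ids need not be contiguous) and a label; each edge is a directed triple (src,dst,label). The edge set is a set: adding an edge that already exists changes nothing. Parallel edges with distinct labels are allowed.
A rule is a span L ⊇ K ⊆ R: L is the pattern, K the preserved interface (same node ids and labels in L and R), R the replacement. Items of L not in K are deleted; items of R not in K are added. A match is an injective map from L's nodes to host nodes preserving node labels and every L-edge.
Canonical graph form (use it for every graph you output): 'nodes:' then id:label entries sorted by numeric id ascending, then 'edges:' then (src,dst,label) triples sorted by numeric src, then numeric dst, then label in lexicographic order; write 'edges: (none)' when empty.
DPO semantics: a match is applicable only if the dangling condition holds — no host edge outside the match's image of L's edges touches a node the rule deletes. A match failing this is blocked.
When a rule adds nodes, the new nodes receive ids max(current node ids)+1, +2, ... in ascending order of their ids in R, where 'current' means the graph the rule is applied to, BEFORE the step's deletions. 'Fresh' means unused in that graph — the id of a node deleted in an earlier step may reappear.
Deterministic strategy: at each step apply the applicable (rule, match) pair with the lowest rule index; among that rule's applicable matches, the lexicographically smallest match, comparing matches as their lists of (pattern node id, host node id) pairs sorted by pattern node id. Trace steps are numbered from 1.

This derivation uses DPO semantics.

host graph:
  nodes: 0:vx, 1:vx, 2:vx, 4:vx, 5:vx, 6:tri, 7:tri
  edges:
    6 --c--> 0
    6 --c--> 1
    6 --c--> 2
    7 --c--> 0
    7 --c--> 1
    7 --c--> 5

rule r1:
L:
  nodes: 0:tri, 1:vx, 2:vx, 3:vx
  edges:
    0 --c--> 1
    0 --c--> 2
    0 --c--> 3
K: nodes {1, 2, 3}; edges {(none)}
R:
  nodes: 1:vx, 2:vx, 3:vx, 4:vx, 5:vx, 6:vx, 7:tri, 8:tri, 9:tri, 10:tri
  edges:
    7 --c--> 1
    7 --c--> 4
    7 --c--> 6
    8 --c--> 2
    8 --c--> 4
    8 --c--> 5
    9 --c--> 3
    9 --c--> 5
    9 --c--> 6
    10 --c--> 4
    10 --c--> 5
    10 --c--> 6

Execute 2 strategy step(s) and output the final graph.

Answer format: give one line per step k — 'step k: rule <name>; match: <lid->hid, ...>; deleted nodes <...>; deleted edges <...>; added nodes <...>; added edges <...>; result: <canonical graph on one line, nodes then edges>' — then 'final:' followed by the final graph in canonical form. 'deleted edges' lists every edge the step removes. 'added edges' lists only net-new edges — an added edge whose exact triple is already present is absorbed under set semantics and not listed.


step 1: rule r1; match: 0->6, 1->0, 2->1, 3->2; deleted nodes 6; deleted edges (6,0,c); (6,1,c); (6,2,c); added nodes 8, 9, 10, 11, 12, 13, 14; added edges (11,0,c); (11,8,c); (11,10,c); (12,1,c); (12,8,c); (12,9,c); (13,2,c); (13,9,c); (13,10,c); (14,8,c); (14,9,c); (14,10,c); result: nodes: 0:vx, 1:vx, 2:vx, 4:vx, 5:vx, 7:tri, 8:vx, 9:vx, 10:vx, 11:tri, 12:tri, 13:tri, 14:tri edges: (7,0,c); (7,1,c); (7,5,c); (11,0,c); (11,8,c); (11,10,c); (12,1,c); (12,8,c); (12,9,c); (13,2,c); (13,9,c); (13,10,c); (14,8,c); (14,9,c); (14,10,c)
step 2: rule r1; match: 0->7, 1->0, 2->1, 3->5; deleted nodes 7; deleted edges (7,0,c); (7,1,c); (7,5,c); added nodes 15, 16, 17, 18, 19, 20, 21; added edges (18,0,c); (18,15,c); (18,17,c); (19,1,c); (19,15,c); (19,16,c); (20,5,c); (20,16,c); (20,17,c); (21,15,c); (21,16,c); (21,17,c); result: nodes: 0:vx, 1:vx, 2:vx, 4:vx, 5:vx, 8:vx, 9:vx, 10:vx, 11:tri, 12:tri, 13:tri, 14:tri, 15:vx, 16:vx, 17:vx, 18:tri, 19:tri, 20:tri, 21:tri edges: (11,0,c); (11,8,c); (11,10,c); (12,1,c); (12,8,c); (12,9,c); (13,2,c); (13,9,c); (13,10,c); (14,8,c); (14,9,c); (14,10,c); (18,0,c); (18,15,c); (18,17,c); (19,1,c); (19,15,c); (19,16,c); (20,5,c); (20,16,c); (20,17,c); (21,15,c); (21,16,c); (21,17,c)
final:
nodes: 0:vx, 1:vx, 2:vx, 4:vx, 5:vx, 8:vx, 9:vx, 10:vx, 11:tri, 12:tri, 13:tri, 14:tri, 15:vx, 16:vx, 17:vx, 18:tri, 19:tri, 20:tri, 21:tri
edges: (11,0,c); (11,8,c); (11,10,c); (12,1,c); (12,8,c); (12,9,c); (13,2,c); (13,9,c); (13,10,c); (14,8,c); (14,9,c); (14,10,c); (18,0,c); (18,15,c); (18,17,c); (19,1,c); (19,15,c); (19,16,c); (20,5,c); (20,16,c); (20,17,c); (21,15,c); (21,16,c); (21,17,c)
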